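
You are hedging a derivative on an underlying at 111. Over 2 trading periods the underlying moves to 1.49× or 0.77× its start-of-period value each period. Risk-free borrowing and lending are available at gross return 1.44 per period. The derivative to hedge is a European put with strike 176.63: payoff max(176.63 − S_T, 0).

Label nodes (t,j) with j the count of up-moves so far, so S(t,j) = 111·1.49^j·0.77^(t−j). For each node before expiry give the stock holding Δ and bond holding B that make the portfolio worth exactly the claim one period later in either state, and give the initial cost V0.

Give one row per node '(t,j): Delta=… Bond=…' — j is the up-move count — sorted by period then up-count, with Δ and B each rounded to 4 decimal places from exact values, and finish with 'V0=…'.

(0,0): Delta=-0.4356 Bond=51.6809
(1,0): Delta=-1.0000 Bond=122.6597
(1,1): Delta=-0.4138 Bond=70.8206
V0=3.3292

The replicating-portfolio and risk-neutral prices coincide; use p* = (1.44−0.77)/(1.49−0.77) = 0.9306 for the latter.
Terminal payoffs: V(2,0)=110.8181, V(2,1)=49.2797, V(2,2)=0.0000
  t=1,j=0: stock 85.4700 → up 127.3503 (V=49.2797), down 65.8119 (V=110.8181). Price 37.1897; hedge Δ=-1.0000, bond B=122.6597.
  t=1,j=1: stock 165.3900 → up 246.4311 (V=0.0000), down 127.3503 (V=49.2797). Price 2.3765; hedge Δ=-0.4138, bond B=70.8206.
  t=0,j=0: stock 111.0000 → up 165.3900 (V=2.3765), down 85.4700 (V=37.1897). Price 3.3292; hedge Δ=-0.4356, bond B=51.6809.
Each (Δ,B) replicates both successor values, so the strategy is self-financing and V0 is arbitrage-free.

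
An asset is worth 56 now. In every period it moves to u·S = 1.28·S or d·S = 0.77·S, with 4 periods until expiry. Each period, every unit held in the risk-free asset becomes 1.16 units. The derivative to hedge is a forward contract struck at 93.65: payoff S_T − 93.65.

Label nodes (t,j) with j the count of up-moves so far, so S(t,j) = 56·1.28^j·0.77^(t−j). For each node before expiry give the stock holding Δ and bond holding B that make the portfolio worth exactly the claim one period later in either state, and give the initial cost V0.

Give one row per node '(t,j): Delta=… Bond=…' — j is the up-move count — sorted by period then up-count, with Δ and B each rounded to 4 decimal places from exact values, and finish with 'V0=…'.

(0,0): Delta=1.0000 Bond=-51.7221
(1,0): Delta=1.0000 Bond=-59.9976
(1,1): Delta=1.0000 Bond=-59.9976
(2,0): Delta=1.0000 Bond=-69.5972
(2,1): Delta=1.0000 Bond=-69.5972
(2,2): Delta=1.0000 Bond=-69.5972
(3,0): Delta=1.0000 Bond=-80.7328
(3,1): Delta=1.0000 Bond=-80.7328
(3,2): Delta=1.0000 Bond=-80.7328
(3,3): Delta=1.0000 Bond=-80.7328
V0=4.2779

The replicating-portfolio and risk-neutral prices coincide; use p* = (1.16−0.77)/(1.28−0.77) = 0.7647 for the latter.
At expiry t=4: V(4,0)=-73.9643, V(4,1)=-60.9257, V(4,2)=-39.2512, V(4,3)=-3.2208, V(4,4)=56.6739
(3,0): S=25.5658. Δ = (V_up−V_dn)/(S_up−S_dn) = (-60.9257−-73.9643)/(32.7243−19.6857) = 1.0000. V = [p*·-60.9257 + (1−p*)·-73.9643]/1.16 = -55.1669. B = V − Δ·S = -80.7328.
(3,1): S=42.4991. Δ = (V_up−V_dn)/(S_up−S_dn) = (-39.2512−-60.9257)/(54.3988−32.7243) = 1.0000. V = [p*·-39.2512 + (1−p*)·-60.9257]/1.16 = -38.2337. B = V − Δ·S = -80.7328.
(3,2): S=70.6478. Δ = (V_up−V_dn)/(S_up−S_dn) = (-3.2208−-39.2512)/(90.4292−54.3988) = 1.0000. V = [p*·-3.2208 + (1−p*)·-39.2512]/1.16 = -10.0850. B = V − Δ·S = -80.7328.
(3,3): S=117.4405. Δ = (V_up−V_dn)/(S_up−S_dn) = (56.6739−-3.2208)/(150.3239−90.4292) = 1.0000. V = [p*·56.6739 + (1−p*)·-3.2208]/1.16 = 36.7078. B = V − Δ·S = -80.7328.
(2,0): S=33.2024. Δ = (V_up−V_dn)/(S_up−S_dn) = (-38.2337−-55.1669)/(42.4991−25.5658) = 1.0000. V = [p*·-38.2337 + (1−p*)·-55.1669]/1.16 = -36.3948. B = V − Δ·S = -69.5972.
(2,1): S=55.1936. Δ = (V_up−V_dn)/(S_up−S_dn) = (-10.0850−-38.2337)/(70.6478−42.4991) = 1.0000. V = [p*·-10.0850 + (1−p*)·-38.2337]/1.16 = -14.4036. B = V − Δ·S = -69.5972.
(2,2): S=91.7504. Δ = (V_up−V_dn)/(S_up−S_dn) = (36.7078−-10.0850)/(117.4405−70.6478) = 1.0000. V = [p*·36.7078 + (1−p*)·-10.0850]/1.16 = 22.1532. B = V − Δ·S = -69.5972.
(1,0): S=43.1200. Δ = (V_up−V_dn)/(S_up−S_dn) = (-14.4036−-36.3948)/(55.1936−33.2024) = 1.0000. V = [p*·-14.4036 + (1−p*)·-36.3948]/1.16 = -16.8776. B = V − Δ·S = -59.9976.
(1,1): S=71.6800. Δ = (V_up−V_dn)/(S_up−S_dn) = (22.1532−-14.4036)/(91.7504−55.1936) = 1.0000. V = [p*·22.1532 + (1−p*)·-14.4036]/1.16 = 11.6824. B = V − Δ·S = -59.9976.
(0,0): S=56.0000. Δ = (V_up−V_dn)/(S_up−S_dn) = (11.6824−-16.8776)/(71.6800−43.1200) = 1.0000. V = [p*·11.6824 + (1−p*)·-16.8776]/1.16 = 4.2779. B = V − Δ·S = -51.7221.
Root portfolio cost Δ·56+B reproduces V0=4.2779.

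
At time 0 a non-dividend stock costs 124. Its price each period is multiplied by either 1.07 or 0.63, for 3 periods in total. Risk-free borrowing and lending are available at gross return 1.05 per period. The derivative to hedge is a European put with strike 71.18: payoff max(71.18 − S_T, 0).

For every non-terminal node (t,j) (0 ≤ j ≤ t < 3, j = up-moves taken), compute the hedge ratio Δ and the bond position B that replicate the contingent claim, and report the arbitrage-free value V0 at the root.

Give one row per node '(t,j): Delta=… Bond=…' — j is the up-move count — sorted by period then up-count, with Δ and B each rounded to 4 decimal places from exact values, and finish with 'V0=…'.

(0,0): Delta=-0.0275 Bond=3.5030
(1,0): Delta=-0.5171 Bond=41.9265
(1,1): Delta=-0.0137 Bond=1.8568
(2,0): Delta=-1.0000 Bond=67.7905
(2,1): Delta=-0.5035 Bond=42.8910
(2,2): Delta=0.0000 Bond=0.0000
V0=0.0979

The replicating-portfolio and risk-neutral prices coincide; use p* = (1.05−0.63)/(1.07−0.63) = 0.9545 for the latter.
At expiry t=3: V(3,0)=40.1742, V(3,1)=18.5193, V(3,2)=0.0000, V(3,3)=0.0000
Node (2,0) S=49.2156: V=(p*·18.5193+(1−p*)·40.1742)/1.05=18.5749; Δ=(18.5193−40.1742)/(52.6607−31.0058)=-1.0000; B=V−Δ·S=67.7905
Node (2,1) S=83.5884: V=(p*·0.0000+(1−p*)·18.5193)/1.05=0.8017; Δ=(0.0000−18.5193)/(89.4396−52.6607)=-0.5035; B=V−Δ·S=42.8910
Node (2,2) S=141.9676: V=(p*·0.0000+(1−p*)·0.0000)/1.05=0.0000; Δ=(0.0000−0.0000)/(151.9053−89.4396)=0.0000; B=V−Δ·S=0.0000
Node (1,0) S=78.1200: V=(p*·0.8017+(1−p*)·18.5749)/1.05=1.5329; Δ=(0.8017−18.5749)/(83.5884−49.2156)=-0.5171; B=V−Δ·S=41.9265
Node (1,1) S=132.6800: V=(p*·0.0000+(1−p*)·0.8017)/1.05=0.0347; Δ=(0.0000−0.8017)/(141.9676−83.5884)=-0.0137; B=V−Δ·S=1.8568
Node (0,0) S=124.0000: V=(p*·0.0347+(1−p*)·1.5329)/1.05=0.0979; Δ=(0.0347−1.5329)/(132.6800−78.1200)=-0.0275; B=V−Δ·S=3.5030
Self-financing check: at every node Δ·S+B equals the discounted successor values.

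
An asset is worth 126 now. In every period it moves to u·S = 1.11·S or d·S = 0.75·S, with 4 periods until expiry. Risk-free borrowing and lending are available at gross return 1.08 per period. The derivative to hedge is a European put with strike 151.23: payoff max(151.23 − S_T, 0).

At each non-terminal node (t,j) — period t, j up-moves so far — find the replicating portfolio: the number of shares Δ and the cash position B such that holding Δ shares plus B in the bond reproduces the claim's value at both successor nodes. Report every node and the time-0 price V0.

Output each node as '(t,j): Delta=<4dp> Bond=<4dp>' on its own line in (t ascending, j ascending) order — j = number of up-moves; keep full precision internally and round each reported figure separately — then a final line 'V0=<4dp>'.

Since d<R<u, set p* = (R−d)/(u−d) = 0.9167; price each node as the discounted p*-expectation of its children.
Terminal values V(4,·): V(4,0)=111.3628, V(4,1)=92.2266, V(4,2)=63.9049, V(4,3)=21.9889, V(4,4)=0.0000
Node (3,0) S=53.1562: V=(p*·92.2266+(1−p*)·111.3628)/1.08=86.8715; Δ=(92.2266−111.3628)/(59.0034−39.8672)=-1.0000; B=V−Δ·S=140.0278
Node (3,1) S=78.6713: V=(p*·63.9049+(1−p*)·92.2266)/1.08=61.3565; Δ=(63.9049−92.2266)/(87.3251−59.0034)=-1.0000; B=V−Δ·S=140.0278
Node (3,2) S=116.4335: V=(p*·21.9889+(1−p*)·63.9049)/1.08=23.5943; Δ=(21.9889−63.9049)/(129.2411−87.3251)=-1.0000; B=V−Δ·S=140.0278
Node (3,3) S=172.3215: V=(p*·0.0000+(1−p*)·21.9889)/1.08=1.6967; Δ=(0.0000−21.9889)/(191.2769−129.2411)=-0.3545; B=V−Δ·S=62.7769
Node (2,0) S=70.8750: V=(p*·61.3565+(1−p*)·86.8715)/1.08=58.7803; Δ=(61.3565−86.8715)/(78.6713−53.1562)=-1.0000; B=V−Δ·S=129.6553
Node (2,1) S=104.8950: V=(p*·23.5943+(1−p*)·61.3565)/1.08=24.7603; Δ=(23.5943−61.3565)/(116.4335−78.6713)=-1.0000; B=V−Δ·S=129.6553
Node (2,2) S=155.2446: V=(p*·1.6967+(1−p*)·23.5943)/1.08=3.2606; Δ=(1.6967−23.5943)/(172.3215−116.4335)=-0.3918; B=V−Δ·S=64.0874
Node (1,0) S=94.5000: V=(p*·24.7603+(1−p*)·58.7803)/1.08=25.5512; Δ=(24.7603−58.7803)/(104.8950−70.8750)=-1.0000; B=V−Δ·S=120.0512
Node (1,1) S=139.8600: V=(p*·3.2606+(1−p*)·24.7603)/1.08=4.6780; Δ=(3.2606−24.7603)/(155.2446−104.8950)=-0.4270; B=V−Δ·S=64.3995
Node (0,0) S=126.0000: V=(p*·4.6780+(1−p*)·25.5512)/1.08=5.9421; Δ=(4.6780−25.5512)/(139.8600−94.5000)=-0.4602; B=V−Δ·S=63.9233
The time-0 hedge costs 5.9421, which is the no-arbitrage price.

(0,0): Delta=-0.4602 Bond=63.9233
(1,0): Delta=-1.0000 Bond=120.0512
(1,1): Delta=-0.4270 Bond=64.3995
(2,0): Delta=-1.0000 Bond=129.6553
(2,1): Delta=-1.0000 Bond=129.6553
(2,2): Delta=-0.3918 Bond=64.0874
(3,0): Delta=-1.0000 Bond=140.0278
(3,1): Delta=-1.0000 Bond=140.0278
(3,2): Delta=-1.0000 Bond=140.0278
(3,3): Delta=-0.3545 Bond=62.7769
V0=5.9421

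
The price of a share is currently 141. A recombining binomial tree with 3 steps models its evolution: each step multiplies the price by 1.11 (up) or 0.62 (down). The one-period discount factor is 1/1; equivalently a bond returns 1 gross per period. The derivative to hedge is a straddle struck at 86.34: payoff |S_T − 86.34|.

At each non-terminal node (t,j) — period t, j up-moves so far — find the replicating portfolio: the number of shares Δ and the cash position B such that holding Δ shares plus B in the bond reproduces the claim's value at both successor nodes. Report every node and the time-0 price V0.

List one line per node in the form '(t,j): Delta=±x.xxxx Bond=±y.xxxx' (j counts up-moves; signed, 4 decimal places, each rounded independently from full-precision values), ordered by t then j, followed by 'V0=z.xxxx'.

(0,0): Delta=0.6974 Bond=-36.3424
(1,0): Delta=-0.2262 Bond=44.4007
(1,1): Delta=0.8467 Bond=-59.7154
(2,0): Delta=-1.0000 Bond=86.3400
(2,1): Delta=-0.1011 Bond=32.2604
(2,2): Delta=1.0000 Bond=-86.3400
V0=61.9917

Risk-neutral probability p* = (R−d)/(u−d) = (1−0.62)/(1.11−0.62) = 0.7755.
At expiry t=3: V(3,0)=52.7358, V(3,1)=26.1776, V(3,2)=21.3702, V(3,3)=106.4960
  t=2,j=0: stock 54.2004 → up 60.1624 (V=26.1776), down 33.6042 (V=52.7358). Price 32.1396; hedge Δ=-1.0000, bond B=86.3400.
  t=2,j=1: stock 97.0362 → up 107.7102 (V=21.3702), down 60.1624 (V=26.1776). Price 22.4494; hedge Δ=-0.1011, bond B=32.2604.
  t=2,j=2: stock 173.7261 → up 192.8360 (V=106.4960), down 107.7102 (V=21.3702). Price 87.3861; hedge Δ=1.0000, bond B=-86.3400.
  t=1,j=0: stock 87.4200 → up 97.0362 (V=22.4494), down 54.2004 (V=32.1396). Price 24.6247; hedge Δ=-0.2262, bond B=44.4007.
  t=1,j=1: stock 156.5100 → up 173.7261 (V=87.3861), down 97.0362 (V=22.4494). Price 72.8085; hedge Δ=0.8467, bond B=-59.7154.
  t=0,j=0: stock 141.0000 → up 156.5100 (V=72.8085), down 87.4200 (V=24.6247). Price 61.9917; hedge Δ=0.6974, bond B=-36.3424.
Self-financing check: at every node Δ·S+B equals the discounted successor values.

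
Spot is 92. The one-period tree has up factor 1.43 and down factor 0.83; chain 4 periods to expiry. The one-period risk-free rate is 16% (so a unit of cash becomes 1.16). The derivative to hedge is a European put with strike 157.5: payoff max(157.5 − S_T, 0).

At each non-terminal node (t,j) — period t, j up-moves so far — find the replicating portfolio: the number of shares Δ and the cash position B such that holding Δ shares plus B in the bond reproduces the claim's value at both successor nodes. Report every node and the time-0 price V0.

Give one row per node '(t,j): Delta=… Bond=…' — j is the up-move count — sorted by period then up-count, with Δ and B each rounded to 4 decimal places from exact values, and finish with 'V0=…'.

Since d<R<u, set p* = (R−d)/(u−d) = 0.5500; price each node as the discounted p*-expectation of its children.
Payoff layer (t=4): V(4,0)=113.8383, V(4,1)=82.2757, V(4,2)=27.8967, V(4,3)=0.0000, V(4,4)=0.0000
Node (3,0) S=52.6044: V=(p*·82.2757+(1−p*)·113.8383)/1.16=83.1715; Δ=(82.2757−113.8383)/(75.2243−43.6617)=-1.0000; B=V−Δ·S=135.7759
Node (3,1) S=90.6317: V=(p*·27.8967+(1−p*)·82.2757)/1.16=45.1442; Δ=(27.8967−82.2757)/(129.6033−75.2243)=-1.0000; B=V−Δ·S=135.7759
Node (3,2) S=156.1486: V=(p*·0.0000+(1−p*)·27.8967)/1.16=10.8220; Δ=(0.0000−27.8967)/(223.2924−129.6033)=-0.2978; B=V−Δ·S=57.3165
Node (3,3) S=269.0270: V=(p*·0.0000+(1−p*)·0.0000)/1.16=0.0000; Δ=(0.0000−0.0000)/(384.7087−223.2924)=0.0000; B=V−Δ·S=0.0000
Node (2,0) S=63.3788: V=(p*·45.1442+(1−p*)·83.1715)/1.16=53.6694; Δ=(45.1442−83.1715)/(90.6317−52.6044)=-1.0000; B=V−Δ·S=117.0482
Node (2,1) S=109.1948: V=(p*·10.8220+(1−p*)·45.1442)/1.16=22.6439; Δ=(10.8220−45.1442)/(156.1486−90.6317)=-0.5239; B=V−Δ·S=79.8476
Node (2,2) S=188.1308: V=(p*·0.0000+(1−p*)·10.8220)/1.16=4.1982; Δ=(0.0000−10.8220)/(269.0270−156.1486)=-0.0959; B=V−Δ·S=22.2348
Node (1,0) S=76.3600: V=(p*·22.6439+(1−p*)·53.6694)/1.16=31.5564; Δ=(22.6439−53.6694)/(109.1948−63.3788)=-0.6772; B=V−Δ·S=83.2654
Node (1,1) S=131.5600: V=(p*·4.1982+(1−p*)·22.6439)/1.16=10.7748; Δ=(4.1982−22.6439)/(188.1308−109.1948)=-0.2337; B=V−Δ·S=41.5177
Node (0,0) S=92.0000: V=(p*·10.7748+(1−p*)·31.5564)/1.16=17.3504; Δ=(10.7748−31.5564)/(131.5600−76.3600)=-0.3765; B=V−Δ·S=51.9864
Each (Δ,B) replicates both successor values, so the strategy is self-financing and V0 is arbitrage-free.

(0,0): Delta=-0.3765 Bond=51.9864
(1,0): Delta=-0.6772 Bond=83.2654
(1,1): Delta=-0.2337 Bond=41.5177
(2,0): Delta=-1.0000 Bond=117.0482
(2,1): Delta=-0.5239 Bond=79.8476
(2,2): Delta=-0.0959 Bond=22.2348
(3,0): Delta=-1.0000 Bond=135.7759
(3,1): Delta=-1.0000 Bond=135.7759
(3,2): Delta=-0.2978 Bond=57.3165
(3,3): Delta=0.0000 Bond=0.0000
V0=17.3504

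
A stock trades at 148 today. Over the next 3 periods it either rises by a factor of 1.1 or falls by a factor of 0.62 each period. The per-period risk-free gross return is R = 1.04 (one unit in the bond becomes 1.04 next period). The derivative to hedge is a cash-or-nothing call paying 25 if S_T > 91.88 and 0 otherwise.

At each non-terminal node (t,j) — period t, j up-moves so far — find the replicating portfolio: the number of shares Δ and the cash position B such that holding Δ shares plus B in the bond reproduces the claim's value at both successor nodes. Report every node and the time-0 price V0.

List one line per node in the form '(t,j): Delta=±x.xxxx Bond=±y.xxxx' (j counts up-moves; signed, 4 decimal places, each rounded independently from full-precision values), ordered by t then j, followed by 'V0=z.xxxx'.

Under the risk-neutral measure, an up-move has probability p* = (R−d)/(u−d) = 0.8750 and values discount at R = 1.04.
Terminal values V(3,·): V(3,0)=0.0000, V(3,1)=0.0000, V(3,2)=25.0000, V(3,3)=25.0000
  t=2,j=0: stock 56.8912 → up 62.5803 (V=0.0000), down 35.2725 (V=0.0000). Price 0.0000; hedge Δ=0.0000, bond B=0.0000.
  t=2,j=1: stock 100.9360 → up 111.0296 (V=25.0000), down 62.5803 (V=0.0000). Price 21.0337; hedge Δ=0.5160, bond B=-31.0497.
  t=2,j=2: stock 179.0800 → up 196.9880 (V=25.0000), down 111.0296 (V=25.0000). Price 24.0385; hedge Δ=0.0000, bond B=24.0385.
  t=1,j=0: stock 91.7600 → up 100.9360 (V=21.0337), down 56.8912 (V=0.0000). Price 17.6966; hedge Δ=0.4776, bond B=-26.1235.
  t=1,j=1: stock 162.8000 → up 179.0800 (V=24.0385), down 100.9360 (V=21.0337). Price 22.7528; hedge Δ=0.0385, bond B=16.4927.
  t=0,j=0: stock 148.0000 → up 162.8000 (V=22.7528), down 91.7600 (V=17.6966). Price 21.2699; hedge Δ=0.0712, bond B=10.7363.
Each (Δ,B) replicates both successor values, so the strategy is self-financing and V0 is arbitrage-free.

(0,0): Delta=0.0712 Bond=10.7363
(1,0): Delta=0.4776 Bond=-26.1235
(1,1): Delta=0.0385 Bond=16.4927
(2,0): Delta=0.0000 Bond=0.0000
(2,1): Delta=0.5160 Bond=-31.0497
(2,2): Delta=0.0000 Bond=24.0385
V0=21.2699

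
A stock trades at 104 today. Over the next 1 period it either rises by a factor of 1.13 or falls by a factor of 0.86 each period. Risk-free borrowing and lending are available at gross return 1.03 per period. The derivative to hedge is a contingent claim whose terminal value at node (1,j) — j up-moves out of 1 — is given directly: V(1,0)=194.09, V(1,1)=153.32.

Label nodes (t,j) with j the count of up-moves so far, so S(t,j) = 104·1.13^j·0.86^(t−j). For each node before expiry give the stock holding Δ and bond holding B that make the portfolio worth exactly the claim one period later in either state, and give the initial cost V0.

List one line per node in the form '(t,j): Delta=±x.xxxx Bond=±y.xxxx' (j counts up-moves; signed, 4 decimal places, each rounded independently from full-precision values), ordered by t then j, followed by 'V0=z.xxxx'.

Under the risk-neutral measure, an up-move has probability p* = (R−d)/(u−d) = 0.6296 and values discount at R = 1.03.
Terminal payoffs: V(1,0)=194.0900, V(1,1)=153.3200
(0,0): S=104.0000. Δ = (V_up−V_dn)/(S_up−S_dn) = (153.3200−194.0900)/(117.5200−89.4400) = -1.4519. V = [p*·153.3200 + (1−p*)·194.0900]/1.03 = 163.5146. B = V − Δ·S = 314.5146.
Self-financing check: at every node Δ·S+B equals the discounted successor values.

(0,0): Delta=-1.4519 Bond=314.5146
V0=163.5146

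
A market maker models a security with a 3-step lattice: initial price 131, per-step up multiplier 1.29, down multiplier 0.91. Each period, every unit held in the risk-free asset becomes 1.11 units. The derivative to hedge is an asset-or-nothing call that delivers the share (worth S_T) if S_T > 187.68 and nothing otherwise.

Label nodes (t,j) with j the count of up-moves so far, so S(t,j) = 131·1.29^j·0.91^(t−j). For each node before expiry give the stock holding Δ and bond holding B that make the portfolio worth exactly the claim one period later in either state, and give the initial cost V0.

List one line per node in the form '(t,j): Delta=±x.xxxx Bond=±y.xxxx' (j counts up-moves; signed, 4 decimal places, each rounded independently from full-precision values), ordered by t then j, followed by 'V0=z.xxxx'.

No-arbitrage ⇒ martingale measure with p* = (R−d)/(u−d) = 0.5263.
Terminal values V(3,·): V(3,0)=0.0000, V(3,1)=0.0000, V(3,2)=198.3774, V(3,3)=281.2163
Node (2,0) S=108.4811: V=(p*·0.0000+(1−p*)·0.0000)/1.11=0.0000; Δ=(0.0000−0.0000)/(139.9406−98.7178)=0.0000; B=V−Δ·S=0.0000
Node (2,1) S=153.7809: V=(p*·198.3774+(1−p*)·0.0000)/1.11=94.0623; Δ=(198.3774−0.0000)/(198.3774−139.9406)=3.3947; B=V−Δ·S=-427.9834
Node (2,2) S=217.9971: V=(p*·281.2163+(1−p*)·198.3774)/1.11=217.9971; Δ=(281.2163−198.3774)/(281.2163−198.3774)=1.0000; B=V−Δ·S=0.0000
Node (1,0) S=119.2100: V=(p*·94.0623+(1−p*)·0.0000)/1.11=44.6004; Δ=(94.0623−0.0000)/(153.7809−108.4811)=2.0764; B=V−Δ·S=-202.9319
Node (1,1) S=168.9900: V=(p*·217.9971+(1−p*)·94.0623)/1.11=143.5055; Δ=(217.9971−94.0623)/(217.9971−153.7809)=1.9300; B=V−Δ·S=-182.6387
Node (0,0) S=131.0000: V=(p*·143.5055+(1−p*)·44.6004)/1.11=87.0772; Δ=(143.5055−44.6004)/(168.9900−119.2100)=1.9868; B=V−Δ·S=-173.1994
Self-financing check: at every node Δ·S+B equals the discounted successor values.

(0,0): Delta=1.9868 Bond=-173.1994
(1,0): Delta=2.0764 Bond=-202.9319
(1,1): Delta=1.9300 Bond=-182.6387
(2,0): Delta=0.0000 Bond=0.0000
(2,1): Delta=3.3947 Bond=-427.9834
(2,2): Delta=1.0000 Bond=0.0000
V0=87.0772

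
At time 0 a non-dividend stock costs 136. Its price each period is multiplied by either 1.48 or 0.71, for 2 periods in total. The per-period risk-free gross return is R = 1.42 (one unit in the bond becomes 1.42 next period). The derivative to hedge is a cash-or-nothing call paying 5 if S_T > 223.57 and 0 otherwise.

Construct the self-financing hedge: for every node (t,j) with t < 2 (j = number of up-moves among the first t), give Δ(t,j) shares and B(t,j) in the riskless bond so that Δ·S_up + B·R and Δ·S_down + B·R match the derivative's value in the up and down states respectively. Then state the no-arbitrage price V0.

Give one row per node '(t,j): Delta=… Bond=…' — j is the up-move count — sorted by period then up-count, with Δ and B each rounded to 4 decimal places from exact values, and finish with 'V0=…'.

(0,0): Delta=0.0310 Bond=-2.1083
(1,0): Delta=0.0000 Bond=0.0000
(1,1): Delta=0.0323 Bond=-3.2468
V0=2.1083

Under the risk-neutral measure, an up-move has probability p* = (R−d)/(u−d) = 0.9221 and values discount at R = 1.42.
Terminal payoffs: V(2,0)=0.0000, V(2,1)=0.0000, V(2,2)=5.0000
(1,0): S=96.5600. Δ = (V_up−V_dn)/(S_up−S_dn) = (0.0000−0.0000)/(142.9088−68.5576) = 0.0000. V = [p*·0.0000 + (1−p*)·0.0000]/1.42 = 0.0000. B = V − Δ·S = 0.0000.
(1,1): S=201.2800. Δ = (V_up−V_dn)/(S_up−S_dn) = (5.0000−0.0000)/(297.8944−142.9088) = 0.0323. V = [p*·5.0000 + (1−p*)·0.0000]/1.42 = 3.2468. B = V − Δ·S = -3.2468.
(0,0): S=136.0000. Δ = (V_up−V_dn)/(S_up−S_dn) = (3.2468−0.0000)/(201.2800−96.5600) = 0.0310. V = [p*·3.2468 + (1−p*)·0.0000]/1.42 = 2.1083. B = V − Δ·S = -2.1083.
Root portfolio cost Δ·136+B reproduces V0=2.1083.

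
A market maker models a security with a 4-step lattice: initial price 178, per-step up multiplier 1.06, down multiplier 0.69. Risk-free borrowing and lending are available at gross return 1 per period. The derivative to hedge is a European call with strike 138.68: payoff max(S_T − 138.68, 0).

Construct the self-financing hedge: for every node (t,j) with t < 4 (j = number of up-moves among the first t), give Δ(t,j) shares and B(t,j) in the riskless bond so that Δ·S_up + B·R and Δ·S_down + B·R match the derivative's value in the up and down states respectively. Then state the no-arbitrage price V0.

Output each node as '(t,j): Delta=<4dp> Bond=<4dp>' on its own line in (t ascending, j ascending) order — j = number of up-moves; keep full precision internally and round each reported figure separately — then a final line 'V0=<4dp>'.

(0,0): Delta=0.7399 Bond=-86.4035
(1,0): Delta=0.1174 Bond=-9.9498
(1,1): Delta=0.8183 Bond=-101.2010
(2,0): Delta=0.0000 Bond=0.0000
(2,1): Delta=0.1322 Bond=-11.8756
(2,2): Delta=0.9048 Bond=-118.4898
(3,0): Delta=0.0000 Bond=0.0000
(3,1): Delta=0.0000 Bond=0.0000
(3,2): Delta=0.1489 Bond=-14.1741
(3,3): Delta=1.0000 Bond=-138.6800
V0=45.2975

Risk-neutral probability p* = (R−d)/(u−d) = (1−0.69)/(1.06−0.69) = 0.8378.
Payoff layer (t=4): V(4,0)=0.0000, V(4,1)=0.0000, V(4,2)=0.0000, V(4,3)=7.6006, V(4,4)=86.0409
(3,0): S=58.4746. Δ = (V_up−V_dn)/(S_up−S_dn) = (0.0000−0.0000)/(61.9831−40.3475) = 0.0000. V = [p*·0.0000 + (1−p*)·0.0000]/1 = 0.0000. B = V − Δ·S = 0.0000.
(3,1): S=89.8305. Δ = (V_up−V_dn)/(S_up−S_dn) = (0.0000−0.0000)/(95.2204−61.9831) = 0.0000. V = [p*·0.0000 + (1−p*)·0.0000]/1 = 0.0000. B = V − Δ·S = 0.0000.
(3,2): S=138.0006. Δ = (V_up−V_dn)/(S_up−S_dn) = (7.6006−0.0000)/(146.2806−95.2204) = 0.1489. V = [p*·7.6006 + (1−p*)·0.0000]/1 = 6.3681. B = V − Δ·S = -14.1741.
(3,3): S=212.0008. Δ = (V_up−V_dn)/(S_up−S_dn) = (86.0409−7.6006)/(224.7209−146.2806) = 1.0000. V = [p*·86.0409 + (1−p*)·7.6006]/1 = 73.3208. B = V − Δ·S = -138.6800.
(2,0): S=84.7458. Δ = (V_up−V_dn)/(S_up−S_dn) = (0.0000−0.0000)/(89.8305−58.4746) = 0.0000. V = [p*·0.0000 + (1−p*)·0.0000]/1 = 0.0000. B = V − Δ·S = 0.0000.
(2,1): S=130.1892. Δ = (V_up−V_dn)/(S_up−S_dn) = (6.3681−0.0000)/(138.0006−89.8305) = 0.1322. V = [p*·6.3681 + (1−p*)·0.0000]/1 = 5.3354. B = V − Δ·S = -11.8756.
(2,2): S=200.0008. Δ = (V_up−V_dn)/(S_up−S_dn) = (73.3208−6.3681)/(212.0008−138.0006) = 0.9048. V = [p*·73.3208 + (1−p*)·6.3681]/1 = 62.4636. B = V − Δ·S = -118.4898.
(1,0): S=122.8200. Δ = (V_up−V_dn)/(S_up−S_dn) = (5.3354−0.0000)/(130.1892−84.7458) = 0.1174. V = [p*·5.3354 + (1−p*)·0.0000]/1 = 4.4702. B = V − Δ·S = -9.9498.
(1,1): S=188.6800. Δ = (V_up−V_dn)/(S_up−S_dn) = (62.4636−5.3354)/(200.0008−130.1892) = 0.8183. V = [p*·62.4636 + (1−p*)·5.3354]/1 = 53.1996. B = V − Δ·S = -101.2010.
(0,0): S=178.0000. Δ = (V_up−V_dn)/(S_up−S_dn) = (53.1996−4.4702)/(188.6800−122.8200) = 0.7399. V = [p*·53.1996 + (1−p*)·4.4702]/1 = 45.2975. B = V − Δ·S = -86.4035.
Root portfolio cost Δ·178+B reproduces V0=45.2975.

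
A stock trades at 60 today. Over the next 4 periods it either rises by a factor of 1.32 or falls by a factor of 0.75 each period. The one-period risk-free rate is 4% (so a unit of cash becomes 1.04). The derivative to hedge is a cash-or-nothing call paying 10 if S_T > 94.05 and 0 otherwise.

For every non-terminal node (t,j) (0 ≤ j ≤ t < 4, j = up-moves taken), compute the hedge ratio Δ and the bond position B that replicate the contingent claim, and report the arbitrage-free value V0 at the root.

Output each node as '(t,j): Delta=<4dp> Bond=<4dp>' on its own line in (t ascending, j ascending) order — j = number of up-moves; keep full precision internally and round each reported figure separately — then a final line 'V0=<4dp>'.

(0,0): Delta=0.0992 Bond=-3.1647
(1,0): Delta=0.0933 Bond=-3.0278
(1,1): Delta=0.1024 Bond=-3.5457
(2,0): Delta=0.0000 Bond=0.0000
(2,1): Delta=0.1445 Bond=-6.1893
(2,2): Delta=0.0793 Bond=-1.2720
(3,0): Delta=0.0000 Bond=0.0000
(3,1): Delta=0.0000 Bond=0.0000
(3,2): Delta=0.2238 Bond=-12.6518
(3,3): Delta=0.0000 Bond=9.6154
V0=2.7847

No-arbitrage ⇒ martingale measure with p* = (R−d)/(u−d) = 0.5088.
Terminal payoffs: V(4,0)=0.0000, V(4,1)=0.0000, V(4,2)=0.0000, V(4,3)=10.0000, V(4,4)=10.0000
Node (3,0) S=25.3125: V=(p*·0.0000+(1−p*)·0.0000)/1.04=0.0000; Δ=(0.0000−0.0000)/(33.4125−18.9844)=0.0000; B=V−Δ·S=0.0000
Node (3,1) S=44.5500: V=(p*·0.0000+(1−p*)·0.0000)/1.04=0.0000; Δ=(0.0000−0.0000)/(58.8060−33.4125)=0.0000; B=V−Δ·S=0.0000
Node (3,2) S=78.4080: V=(p*·10.0000+(1−p*)·0.0000)/1.04=4.8920; Δ=(10.0000−0.0000)/(103.4986−58.8060)=0.2238; B=V−Δ·S=-12.6518
Node (3,3) S=137.9981: V=(p*·10.0000+(1−p*)·10.0000)/1.04=9.6154; Δ=(10.0000−10.0000)/(182.1575−103.4986)=0.0000; B=V−Δ·S=9.6154
Node (2,0) S=33.7500: V=(p*·0.0000+(1−p*)·0.0000)/1.04=0.0000; Δ=(0.0000−0.0000)/(44.5500−25.3125)=0.0000; B=V−Δ·S=0.0000
Node (2,1) S=59.4000: V=(p*·4.8920+(1−p*)·0.0000)/1.04=2.3932; Δ=(4.8920−0.0000)/(78.4080−44.5500)=0.1445; B=V−Δ·S=-6.1893
Node (2,2) S=104.5440: V=(p*·9.6154+(1−p*)·4.8920)/1.04=7.0146; Δ=(9.6154−4.8920)/(137.9981−78.4080)=0.0793; B=V−Δ·S=-1.2720
Node (1,0) S=45.0000: V=(p*·2.3932+(1−p*)·0.0000)/1.04=1.1708; Δ=(2.3932−0.0000)/(59.4000−33.7500)=0.0933; B=V−Δ·S=-3.0278
Node (1,1) S=79.2000: V=(p*·7.0146+(1−p*)·2.3932)/1.04=4.5619; Δ=(7.0146−2.3932)/(104.5440−59.4000)=0.1024; B=V−Δ·S=-3.5457
Node (0,0) S=60.0000: V=(p*·4.5619+(1−p*)·1.1708)/1.04=2.7847; Δ=(4.5619−1.1708)/(79.2000−45.0000)=0.0992; B=V−Δ·S=-3.1647
Root portfolio cost Δ·60+B reproduces V0=2.7847.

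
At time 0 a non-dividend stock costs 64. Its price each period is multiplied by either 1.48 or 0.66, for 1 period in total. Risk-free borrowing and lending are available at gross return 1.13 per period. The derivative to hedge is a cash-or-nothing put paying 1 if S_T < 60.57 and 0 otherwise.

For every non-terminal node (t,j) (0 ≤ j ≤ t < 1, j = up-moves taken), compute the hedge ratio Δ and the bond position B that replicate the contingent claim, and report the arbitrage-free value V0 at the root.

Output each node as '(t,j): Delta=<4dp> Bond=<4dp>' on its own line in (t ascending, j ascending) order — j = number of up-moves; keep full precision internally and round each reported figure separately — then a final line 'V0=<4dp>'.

The replicating-portfolio and risk-neutral prices coincide; use p* = (1.13−0.66)/(1.48−0.66) = 0.5732 for the latter.
Payoff layer (t=1): V(1,0)=1.0000, V(1,1)=0.0000
Node (0,0) S=64.0000: V=(p*·0.0000+(1−p*)·1.0000)/1.13=0.3777; Δ=(0.0000−1.0000)/(94.7200−42.2400)=-0.0191; B=V−Δ·S=1.5972
Self-financing check: at every node Δ·S+B equals the discounted successor values.

(0,0): Delta=-0.0191 Bond=1.5972
V0=0.3777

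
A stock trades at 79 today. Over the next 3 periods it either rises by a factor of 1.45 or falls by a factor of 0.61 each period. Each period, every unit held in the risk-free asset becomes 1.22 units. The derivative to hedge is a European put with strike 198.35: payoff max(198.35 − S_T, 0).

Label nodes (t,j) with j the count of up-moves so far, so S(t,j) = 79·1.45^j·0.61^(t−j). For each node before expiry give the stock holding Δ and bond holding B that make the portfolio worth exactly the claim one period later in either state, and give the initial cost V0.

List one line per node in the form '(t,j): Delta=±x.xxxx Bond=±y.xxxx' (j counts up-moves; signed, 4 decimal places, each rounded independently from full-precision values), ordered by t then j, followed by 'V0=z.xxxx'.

(0,0): Delta=-0.7731 Bond=100.2714
(1,0): Delta=-1.0000 Bond=133.2639
(1,1): Delta=-0.7371 Bond=118.2089
(2,0): Delta=-1.0000 Bond=162.5820
(2,1): Delta=-1.0000 Bond=162.5820
(2,2): Delta=-0.6955 Bond=137.2895
V0=39.1941

The replicating-portfolio and risk-neutral prices coincide; use p* = (1.22−0.61)/(1.45−0.61) = 0.7262 for the latter.
Payoff layer (t=3): V(3,0)=180.4185, V(3,1)=155.7259, V(3,2)=97.0305, V(3,3)=0.0000
(2,0): S=29.3959. Δ = (V_up−V_dn)/(S_up−S_dn) = (155.7259−180.4185)/(42.6241−17.9315) = -1.0000. V = [p*·155.7259 + (1−p*)·180.4185]/1.22 = 133.1861. B = V − Δ·S = 162.5820.
(2,1): S=69.8755. Δ = (V_up−V_dn)/(S_up−S_dn) = (97.0305−155.7259)/(101.3195−42.6241) = -1.0000. V = [p*·97.0305 + (1−p*)·155.7259]/1.22 = 92.7065. B = V − Δ·S = 162.5820.
(2,2): S=166.0975. Δ = (V_up−V_dn)/(S_up−S_dn) = (0.0000−97.0305)/(240.8414−101.3195) = -0.6955. V = [p*·0.0000 + (1−p*)·97.0305]/1.22 = 21.7770. B = V − Δ·S = 137.2895.
(1,0): S=48.1900. Δ = (V_up−V_dn)/(S_up−S_dn) = (92.7065−133.1861)/(69.8755−29.3959) = -1.0000. V = [p*·92.7065 + (1−p*)·133.1861]/1.22 = 85.0739. B = V − Δ·S = 133.2639.
(1,1): S=114.5500. Δ = (V_up−V_dn)/(S_up−S_dn) = (21.7770−92.7065)/(166.0975−69.8755) = -0.7371. V = [p*·21.7770 + (1−p*)·92.7065]/1.22 = 33.7690. B = V − Δ·S = 118.2089.
(0,0): S=79.0000. Δ = (V_up−V_dn)/(S_up−S_dn) = (33.7690−85.0739)/(114.5500−48.1900) = -0.7731. V = [p*·33.7690 + (1−p*)·85.0739]/1.22 = 39.1941. B = V − Δ·S = 100.2714.
Each (Δ,B) replicates both successor values, so the strategy is self-financing and V0 is arbitrage-free.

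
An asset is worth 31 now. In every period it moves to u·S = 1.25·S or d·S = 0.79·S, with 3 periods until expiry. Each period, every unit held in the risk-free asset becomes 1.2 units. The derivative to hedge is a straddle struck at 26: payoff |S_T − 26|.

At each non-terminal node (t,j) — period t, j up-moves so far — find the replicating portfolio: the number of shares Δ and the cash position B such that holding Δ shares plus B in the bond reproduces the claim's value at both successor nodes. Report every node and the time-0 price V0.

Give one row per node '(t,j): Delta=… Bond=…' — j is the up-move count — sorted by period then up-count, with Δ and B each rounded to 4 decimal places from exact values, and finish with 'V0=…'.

The replicating-portfolio and risk-neutral prices coincide; use p* = (1.2−0.79)/(1.25−0.79) = 0.8913 for the latter.
At expiry t=3: V(3,0)=10.7158, V(3,1)=1.8161, V(3,2)=12.2656, V(3,3)=34.5469
  t=2,j=0: stock 19.3471 → up 24.1839 (V=1.8161), down 15.2842 (V=10.7158). Price 2.3196; hedge Δ=-1.0000, bond B=21.6667.
  t=2,j=1: stock 30.6125 → up 38.2656 (V=12.2656), down 24.1839 (V=1.8161). Price 9.2748; hedge Δ=0.7421, bond B=-13.4415.
  t=2,j=2: stock 48.4375 → up 60.5469 (V=34.5469), down 38.2656 (V=12.2656). Price 26.7708; hedge Δ=1.0000, bond B=-21.6667.
  t=1,j=0: stock 24.4900 → up 30.6125 (V=9.2748), down 19.3471 (V=2.3196). Price 7.0990; hedge Δ=0.6174, bond B=-8.0211.
  t=1,j=1: stock 38.7500 → up 48.4375 (V=26.7708), down 30.6125 (V=9.2748). Price 20.7242; hedge Δ=0.9815, bond B=-17.3105.
  t=0,j=0: stock 31.0000 → up 38.7500 (V=20.7242), down 24.4900 (V=7.0990). Price 16.0360; hedge Δ=0.9555, bond B=-13.5840.
Root portfolio cost Δ·31+B reproduces V0=16.0360.

(0,0): Delta=0.9555 Bond=-13.5840
(1,0): Delta=0.6174 Bond=-8.0211
(1,1): Delta=0.9815 Bond=-17.3105
(2,0): Delta=-1.0000 Bond=21.6667
(2,1): Delta=0.7421 Bond=-13.4415
(2,2): Delta=1.0000 Bond=-21.6667
V0=16.0360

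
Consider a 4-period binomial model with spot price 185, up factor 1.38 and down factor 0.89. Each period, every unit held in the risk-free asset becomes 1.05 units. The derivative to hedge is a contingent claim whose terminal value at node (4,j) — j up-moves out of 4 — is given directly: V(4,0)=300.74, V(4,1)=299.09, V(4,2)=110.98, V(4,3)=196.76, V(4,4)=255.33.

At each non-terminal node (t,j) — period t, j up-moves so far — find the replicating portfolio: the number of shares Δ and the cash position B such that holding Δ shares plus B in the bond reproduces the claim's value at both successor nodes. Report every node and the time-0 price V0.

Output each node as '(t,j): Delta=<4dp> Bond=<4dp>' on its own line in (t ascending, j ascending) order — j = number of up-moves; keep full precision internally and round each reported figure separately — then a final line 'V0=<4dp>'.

Risk-neutral probability p* = (R−d)/(u−d) = (1.05−0.89)/(1.38−0.89) = 0.3265.
Terminal values V(4,·): V(4,0)=300.7400, V(4,1)=299.0900, V(4,2)=110.9800, V(4,3)=196.7600, V(4,4)=255.3300
Node (3,0) S=130.4193: V=(p*·299.0900+(1−p*)·300.7400)/1.05=285.9059; Δ=(299.0900−300.7400)/(179.9786−116.0731)=-0.0258; B=V−Δ·S=289.2733
Node (3,1) S=202.2231: V=(p*·110.9800+(1−p*)·299.0900)/1.05=226.3489; Δ=(110.9800−299.0900)/(279.0679−179.9786)=-1.8984; B=V−Δ·S=610.2468
Node (3,2) S=313.5595: V=(p*·196.7600+(1−p*)·110.9800)/1.05=132.3712; Δ=(196.7600−110.9800)/(432.7121−279.0679)=0.5583; B=V−Δ·S=-42.6900
Node (3,3) S=486.1933: V=(p*·255.3300+(1−p*)·196.7600)/1.05=205.6047; Δ=(255.3300−196.7600)/(670.9468−432.7121)=0.2458; B=V−Δ·S=86.0741
Node (2,0) S=146.5385: V=(p*·226.3489+(1−p*)·285.9059)/1.05=253.7702; Δ=(226.3489−285.9059)/(202.2231−130.4193)=-0.8294; B=V−Δ·S=375.3152
Node (2,1) S=227.2170: V=(p*·132.3712+(1−p*)·226.3489)/1.05=186.3451; Δ=(132.3712−226.3489)/(313.5595−202.2231)=-0.8441; B=V−Δ·S=378.1362
Node (2,2) S=352.3140: V=(p*·205.6047+(1−p*)·132.3712)/1.05=148.8421; Δ=(205.6047−132.3712)/(486.1933−313.5595)=0.4242; B=V−Δ·S=-0.6139
Node (1,0) S=164.6500: V=(p*·186.3451+(1−p*)·253.7702)/1.05=220.7179; Δ=(186.3451−253.7702)/(227.2170−146.5385)=-0.8357; B=V−Δ·S=358.3203
Node (1,1) S=255.3000: V=(p*·148.8421+(1−p*)·186.3451)/1.05=165.8087; Δ=(148.8421−186.3451)/(352.3140−227.2170)=-0.2998; B=V−Δ·S=242.3454
Node (0,0) S=185.0000: V=(p*·165.8087+(1−p*)·220.7179)/1.05=193.1318; Δ=(165.8087−220.7179)/(255.3000−164.6500)=-0.6057; B=V−Δ·S=305.1914
Root portfolio cost Δ·185+B reproduces V0=193.1318.

(0,0): Delta=-0.6057 Bond=305.1914
(1,0): Delta=-0.8357 Bond=358.3203
(1,1): Delta=-0.2998 Bond=242.3454
(2,0): Delta=-0.8294 Bond=375.3152
(2,1): Delta=-0.8441 Bond=378.1362
(2,2): Delta=0.4242 Bond=-0.6139
(3,0): Delta=-0.0258 Bond=289.2733
(3,1): Delta=-1.8984 Bond=610.2468
(3,2): Delta=0.5583 Bond=-42.6900
(3,3): Delta=0.2458 Bond=86.0741
V0=193.1318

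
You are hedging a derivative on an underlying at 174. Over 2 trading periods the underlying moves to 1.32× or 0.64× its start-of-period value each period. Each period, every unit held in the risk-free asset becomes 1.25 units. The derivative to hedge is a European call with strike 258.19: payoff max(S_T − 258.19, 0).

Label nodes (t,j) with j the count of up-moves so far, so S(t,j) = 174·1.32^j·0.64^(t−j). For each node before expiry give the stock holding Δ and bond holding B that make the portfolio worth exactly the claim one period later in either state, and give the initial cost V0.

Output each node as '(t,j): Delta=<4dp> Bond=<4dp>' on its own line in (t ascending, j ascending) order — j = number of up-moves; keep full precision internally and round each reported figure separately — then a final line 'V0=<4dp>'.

Under the risk-neutral measure, an up-move has probability p* = (R−d)/(u−d) = 0.8971 and values discount at R = 1.25.
Terminal values V(2,·): V(2,0)=0.0000, V(2,1)=0.0000, V(2,2)=44.9876
  t=1,j=0: stock 111.3600 → up 146.9952 (V=0.0000), down 71.2704 (V=0.0000). Price 0.0000; hedge Δ=0.0000, bond B=0.0000.
  t=1,j=1: stock 229.6800 → up 303.1776 (V=44.9876), down 146.9952 (V=0.0000). Price 32.2852; hedge Δ=0.2880, bond B=-33.8730.
  t=0,j=0: stock 174.0000 → up 229.6800 (V=32.2852), down 111.3600 (V=0.0000). Price 23.1694; hedge Δ=0.2729, bond B=-24.3089.
The time-0 hedge costs 23.1694, which is the no-arbitrage price.

(0,0): Delta=0.2729 Bond=-24.3089
(1,0): Delta=0.0000 Bond=0.0000
(1,1): Delta=0.2880 Bond=-33.8730
V0=23.1694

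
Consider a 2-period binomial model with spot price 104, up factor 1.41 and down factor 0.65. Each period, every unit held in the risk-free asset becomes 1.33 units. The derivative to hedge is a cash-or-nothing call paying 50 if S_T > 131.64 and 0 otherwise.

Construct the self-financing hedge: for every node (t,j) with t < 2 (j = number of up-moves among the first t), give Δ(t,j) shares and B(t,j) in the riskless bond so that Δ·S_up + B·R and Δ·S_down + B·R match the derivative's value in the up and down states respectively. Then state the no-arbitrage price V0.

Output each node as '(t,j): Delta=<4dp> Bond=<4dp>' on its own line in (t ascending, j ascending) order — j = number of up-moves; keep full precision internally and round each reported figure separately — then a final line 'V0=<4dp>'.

Since d<R<u, set p* = (R−d)/(u−d) = 0.8947; price each node as the discounted p*-expectation of its children.
At expiry t=2: V(2,0)=0.0000, V(2,1)=0.0000, V(2,2)=50.0000
Node (1,0) S=67.6000: V=(p*·0.0000+(1−p*)·0.0000)/1.33=0.0000; Δ=(0.0000−0.0000)/(95.3160−43.9400)=0.0000; B=V−Δ·S=0.0000
Node (1,1) S=146.6400: V=(p*·50.0000+(1−p*)·0.0000)/1.33=33.6367; Δ=(50.0000−0.0000)/(206.7624−95.3160)=0.4486; B=V−Δ·S=-32.1528
Node (0,0) S=104.0000: V=(p*·33.6367+(1−p*)·0.0000)/1.33=22.6286; Δ=(33.6367−0.0000)/(146.6400−67.6000)=0.4256; B=V−Δ·S=-21.6303
Self-financing check: at every node Δ·S+B equals the discounted successor values.

(0,0): Delta=0.4256 Bond=-21.6303
(1,0): Delta=0.0000 Bond=0.0000
(1,1): Delta=0.4486 Bond=-32.1528
V0=22.6286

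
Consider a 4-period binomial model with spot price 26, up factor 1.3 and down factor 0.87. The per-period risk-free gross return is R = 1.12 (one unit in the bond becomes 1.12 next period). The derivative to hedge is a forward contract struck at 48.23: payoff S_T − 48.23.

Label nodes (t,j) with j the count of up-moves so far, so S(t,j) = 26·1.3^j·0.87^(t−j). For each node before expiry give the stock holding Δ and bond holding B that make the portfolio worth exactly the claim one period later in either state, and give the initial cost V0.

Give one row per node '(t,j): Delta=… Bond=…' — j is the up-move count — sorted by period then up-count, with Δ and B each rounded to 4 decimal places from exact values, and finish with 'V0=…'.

(0,0): Delta=1.0000 Bond=-30.6510
(1,0): Delta=1.0000 Bond=-34.3292
(1,1): Delta=1.0000 Bond=-34.3292
(2,0): Delta=1.0000 Bond=-38.4487
(2,1): Delta=1.0000 Bond=-38.4487
(2,2): Delta=1.0000 Bond=-38.4487
(3,0): Delta=1.0000 Bond=-43.0625
(3,1): Delta=1.0000 Bond=-43.0625
(3,2): Delta=1.0000 Bond=-43.0625
(3,3): Delta=1.0000 Bond=-43.0625
V0=-4.6510

The replicating-portfolio and risk-neutral prices coincide; use p* = (1.12−0.87)/(1.3−0.87) = 0.5814 for the latter.
Payoff layer (t=4): V(4,0)=-33.3347, V(4,1)=-25.9726, V(4,2)=-14.9718, V(4,3)=1.4661, V(4,4)=26.0286
  t=3,j=0: stock 17.1211 → up 22.2574 (V=-25.9726), down 14.8953 (V=-33.3347). Price -25.9414; hedge Δ=1.0000, bond B=-43.0625.
  t=3,j=1: stock 25.5832 → up 33.2582 (V=-14.9718), down 22.2574 (V=-25.9726). Price -17.4793; hedge Δ=1.0000, bond B=-43.0625.
  t=3,j=2: stock 38.2278 → up 49.6961 (V=1.4661), down 33.2582 (V=-14.9718). Price -4.8347; hedge Δ=1.0000, bond B=-43.0625.
  t=3,j=3: stock 57.1220 → up 74.2586 (V=26.0286), down 49.6961 (V=1.4661). Price 14.0595; hedge Δ=1.0000, bond B=-43.0625.
  t=2,j=0: stock 19.6794 → up 25.5832 (V=-17.4793), down 17.1211 (V=-25.9414). Price -18.7693; hedge Δ=1.0000, bond B=-38.4487.
  t=2,j=1: stock 29.4060 → up 38.2278 (V=-4.8347), down 25.5832 (V=-17.4793). Price -9.0427; hedge Δ=1.0000, bond B=-38.4487.
  t=2,j=2: stock 43.9400 → up 57.1220 (V=14.0595), down 38.2278 (V=-4.8347). Price 5.4913; hedge Δ=1.0000, bond B=-38.4487.
  t=1,j=0: stock 22.6200 → up 29.4060 (V=-9.0427), down 19.6794 (V=-18.7693). Price -11.7092; hedge Δ=1.0000, bond B=-34.3292.
  t=1,j=1: stock 33.8000 → up 43.9400 (V=5.4913), down 29.4060 (V=-9.0427). Price -0.5292; hedge Δ=1.0000, bond B=-34.3292.
  t=0,j=0: stock 26.0000 → up 33.8000 (V=-0.5292), down 22.6200 (V=-11.7092). Price -4.6510; hedge Δ=1.0000, bond B=-30.6510.
Each (Δ,B) replicates both successor values, so the strategy is self-financing and V0 is arbitrage-free.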